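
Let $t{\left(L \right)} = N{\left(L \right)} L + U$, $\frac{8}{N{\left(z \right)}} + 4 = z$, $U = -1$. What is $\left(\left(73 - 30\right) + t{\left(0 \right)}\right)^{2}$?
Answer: $1764$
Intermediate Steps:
$N{\left(z \right)} = \frac{8}{-4 + z}$
$t{\left(L \right)} = -1 + \frac{8 L}{-4 + L}$ ($t{\left(L \right)} = \frac{8}{-4 + L} L - 1 = \frac{8 L}{-4 + L} - 1 = -1 + \frac{8 L}{-4 + L}$)
$\left(\left(73 - 30\right) + t{\left(0 \right)}\right)^{2} = \left(\left(73 - 30\right) + \frac{4 + 7 \cdot 0}{-4 + 0}\right)^{2} = \left(\left(73 - 30\right) + \frac{4 + 0}{-4}\right)^{2} = \left(43 - 1\right)^{2} = 42^{2} = 1764$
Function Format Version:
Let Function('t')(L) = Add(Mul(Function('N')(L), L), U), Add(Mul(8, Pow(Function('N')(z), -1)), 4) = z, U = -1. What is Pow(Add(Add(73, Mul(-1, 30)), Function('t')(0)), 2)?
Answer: 1764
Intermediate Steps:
Function('N')(z) = Mul(8, Pow(Add(-4, z), -1))
Function('t')(L) = Add(-1, Mul(8, L, Pow(Add(-4, L), -1))) (Function('t')(L) = Add(Mul(Mul(8, Pow(Add(-4, L), -1)), L), -1) = Add(Mul(8, L, Pow(Add(-4, L), -1)), -1) = Add(-1, Mul(8, L, Pow(Add(-4, L), -1))))
Pow(Add(Add(73, Mul(-1, 30)), Function('t')(0)), 2) = Pow(Add(Add(73, Mul(-1, 30)), Mul(Pow(Add(-4, 0), -1), Add(4, Mul(7, 0)))), 2) = Pow(Add(Add(73, -30), Mul(Pow(-4, -1), Add(4, 0))), 2) = Pow(Add(43, Mul(Rational(-1, 4), 4)), 2) = Pow(Add(43, -1), 2) = Pow(42, 2) = 1764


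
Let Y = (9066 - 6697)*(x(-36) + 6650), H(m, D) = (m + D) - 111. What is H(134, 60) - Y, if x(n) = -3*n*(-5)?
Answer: -14474507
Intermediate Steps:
x(n) = 15*n
H(m, D) = -111 + D + m (H(m, D) = (D + m) - 111 = -111 + D + m)
Y = 14474590 (Y = (9066 - 6697)*(15*(-36) + 6650) = 2369*(-540 + 6650) = 2369*6110 = 14474590)
H(134, 60) - Y = (-111 + 60 + 134) - 1*14474590 = 83 - 14474590 = -14474507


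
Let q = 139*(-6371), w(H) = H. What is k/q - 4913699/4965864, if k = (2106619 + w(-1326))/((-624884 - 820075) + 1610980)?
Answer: -722437473023768503/730096475877804936 ≈ -0.98951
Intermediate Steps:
q = -885569
k = 2105293/166021 (k = (2106619 - 1326)/((-624884 - 820075) + 1610980) = 2105293/(-1444959 + 1610980) = 2105293/166021 ≈ 12.681)
k/q - 4913699/4965864 = (2105293/166021)/(-885569) - 4913699/4965864 = (2105293/166021)*(-1/885569) - 4913699*1/4965864 = -2105293/147023050949 - 4913699/4965864 = -722437473023768503/730096475877804936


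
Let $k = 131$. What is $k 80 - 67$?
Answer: $10413$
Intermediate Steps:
$k 80 - 67 = 131 \cdot 80 - 67 = 10480 - 67 = 10413$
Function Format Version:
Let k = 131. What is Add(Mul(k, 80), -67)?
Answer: 10413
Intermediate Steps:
Add(Mul(k, 80), -67) = Add(Mul(131, 80), -67) = Add(10480, -67) = 10413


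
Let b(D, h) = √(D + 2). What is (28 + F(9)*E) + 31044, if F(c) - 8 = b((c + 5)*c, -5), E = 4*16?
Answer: 31584 + 512*√2 ≈ 32308.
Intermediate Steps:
E = 64
b(D, h) = √(2 + D)
F(c) = 8 + √(2 + c*(5 + c)) (F(c) = 8 + √(2 + (c + 5)*c) = 8 + √(2 + (5 + c)*c) = 8 + √(2 + c*(5 + c)))
(28 + F(9)*E) + 31044 = (28 + (8 + √(2 + 9*(5 + 9)))*64) + 31044 = (28 + (8 + √(2 + 9*14))*64) + 31044 = (28 + (8 + √(2 + 126))*64) + 31044 = (28 + (8 + √128)*64) + 31044 = (28 + (8 + 8*√2)*64) + 31044 = (28 + (512 + 512*√2)) + 31044 = (540 + 512*√2) + 31044 = 31584 + 512*√2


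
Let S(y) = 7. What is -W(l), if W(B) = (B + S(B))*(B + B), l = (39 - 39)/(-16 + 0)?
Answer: 0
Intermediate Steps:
l = 0 (l = 0/(-16) = 0*(-1/16) = 0)
W(B) = 2*B*(7 + B) (W(B) = (B + 7)*(B + B) = (7 + B)*(2*B) = 2*B*(7 + B))
-W(l) = -2*0*(7 + 0) = -2*0*7 = -1*0 = 0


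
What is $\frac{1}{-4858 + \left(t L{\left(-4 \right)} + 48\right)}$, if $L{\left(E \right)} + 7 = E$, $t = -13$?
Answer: $- \frac{1}{4667} \approx -0.00021427$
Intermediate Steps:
$L{\left(E \right)} = -7 + E$
$\frac{1}{-4858 + \left(t L{\left(-4 \right)} + 48\right)} = \frac{1}{-4858 - \left(-48 + 13 \left(-7 - 4\right)\right)} = \frac{1}{-4858 + \left(\left(-13\right) \left(-11\right) + 48\right)} = \frac{1}{-4858 + \left(143 + 48\right)} = \frac{1}{-4858 + 191} = \frac{1}{-4667} = - \frac{1}{4667}$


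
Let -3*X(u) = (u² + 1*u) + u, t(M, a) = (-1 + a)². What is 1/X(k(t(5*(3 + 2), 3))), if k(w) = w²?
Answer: -1/96 ≈ -0.010417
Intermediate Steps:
X(u) = -2*u/3 - u²/3 (X(u) = -((u² + 1*u) + u)/3 = -((u² + u) + u)/3 = -((u + u²) + u)/3 = -(u² + 2*u)/3 = -2*u/3 - u²/3)
1/X(k(t(5*(3 + 2), 3))) = 1/(-((-1 + 3)²)²*(2 + ((-1 + 3)²)²)/3) = 1/(-(2²)²*(2 + (2²)²)/3) = 1/(-⅓*4²*(2 + 4²)) = 1/(-⅓*16*(2 + 16)) = 1/(-⅓*16*18) = 1/(-96) = -1/96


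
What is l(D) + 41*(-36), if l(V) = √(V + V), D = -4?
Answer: -1476 + 2*I*√2 ≈ -1476.0 + 2.8284*I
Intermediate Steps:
l(V) = √2*√V (l(V) = √(2*V) = √2*√V)
l(D) + 41*(-36) = √2*√(-4) + 41*(-36) = √2*(2*I) - 1476 = 2*I*√2 - 1476 = -1476 + 2*I*√2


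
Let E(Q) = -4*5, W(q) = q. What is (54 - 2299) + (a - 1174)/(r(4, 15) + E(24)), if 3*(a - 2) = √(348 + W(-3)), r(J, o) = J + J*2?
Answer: -4197/2 - √345/24 ≈ -2099.3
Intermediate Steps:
E(Q) = -20
r(J, o) = 3*J (r(J, o) = J + 2*J = 3*J)
a = 2 + √345/3 (a = 2 + √(348 - 3)/3 = 2 + √345/3 ≈ 8.1914)
(54 - 2299) + (a - 1174)/(r(4, 15) + E(24)) = (54 - 2299) + ((2 + √345/3) - 1174)/(3*4 - 20) = -2245 + (-1172 + √345/3)/(12 - 20) = -2245 + (-1172 + √345/3)/(-8) = -2245 + (-1172 + √345/3)*(-⅛) = -2245 + (293/2 - √345/24) = -4197/2 - √345/24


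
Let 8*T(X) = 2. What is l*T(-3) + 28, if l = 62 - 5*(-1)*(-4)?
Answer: 77/2 ≈ 38.500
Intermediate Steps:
T(X) = ¼ (T(X) = (⅛)*2 = ¼)
l = 42 (l = 62 - (-5)*(-4) = 62 - 1*20 = 62 - 20 = 42)
l*T(-3) + 28 = 42*(¼) + 28 = 21/2 + 28 = 77/2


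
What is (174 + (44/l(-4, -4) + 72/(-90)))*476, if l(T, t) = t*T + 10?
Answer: 5411168/65 ≈ 83249.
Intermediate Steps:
l(T, t) = 10 + T*t (l(T, t) = T*t + 10 = 10 + T*t)
(174 + (44/l(-4, -4) + 72/(-90)))*476 = (174 + (44/(10 - 4*(-4)) + 72/(-90)))*476 = (174 + (44/(10 + 16) + 72*(-1/90)))*476 = (174 + (44/26 - 4/5))*476 = (174 + (44*(1/26) - 4/5))*476 = (174 + (22/13 - 4/5))*476 = (174 + 58/65)*476 = (11368/65)*476 = 5411168/65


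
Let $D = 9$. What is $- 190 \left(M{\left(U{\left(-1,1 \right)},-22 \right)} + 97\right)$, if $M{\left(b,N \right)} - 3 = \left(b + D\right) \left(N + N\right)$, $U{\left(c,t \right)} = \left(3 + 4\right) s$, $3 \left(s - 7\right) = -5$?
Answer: $\frac{1105040}{3} \approx 3.6835 \cdot 10^{5}$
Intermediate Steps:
$s = \frac{16}{3}$ ($s = 7 + \frac{1}{3} \left(-5\right) = 7 - \frac{5}{3} = \frac{16}{3} \approx 5.3333$)
$U{\left(c,t \right)} = \frac{112}{3}$ ($U{\left(c,t \right)} = \left(3 + 4\right) \frac{16}{3} = 7 \cdot \frac{16}{3} = \frac{112}{3}$)
$M{\left(b,N \right)} = 3 + 2 N \left(9 + b\right)$ ($M{\left(b,N \right)} = 3 + \left(b + 9\right) \left(N + N\right) = 3 + \left(9 + b\right) 2 N = 3 + 2 N \left(9 + b\right)$)
$- 190 \left(M{\left(U{\left(-1,1 \right)},-22 \right)} + 97\right) = - 190 \left(\left(3 + 18 \left(-22\right) + 2 \left(-22\right) \frac{112}{3}\right) + 97\right) = - 190 \left(\left(3 - 396 - \frac{4928}{3}\right) + 97\right) = - 190 \left(- \frac{6107}{3} + 97\right) = \left(-190\right) \left(- \frac{5816}{3}\right) = \frac{1105040}{3}$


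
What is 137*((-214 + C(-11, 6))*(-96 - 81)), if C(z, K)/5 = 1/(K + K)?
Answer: 20716729/4 ≈ 5.1792e+6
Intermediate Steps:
C(z, K) = 5/(2*K) (C(z, K) = 5/(K + K) = 5/((2*K)) = 5*(1/(2*K)) = 5/(2*K))
137*((-214 + C(-11, 6))*(-96 - 81)) = 137*((-214 + (5/2)/6)*(-96 - 81)) = 137*((-214 + (5/2)*(1/6))*(-177)) = 137*((-214 + 5/12)*(-177)) = 137*(-2563/12*(-177)) = 137*(151217/4) = 20716729/4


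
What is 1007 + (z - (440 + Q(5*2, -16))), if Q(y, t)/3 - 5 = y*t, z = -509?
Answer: 523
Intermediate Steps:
Q(y, t) = 15 + 3*t*y (Q(y, t) = 15 + 3*(y*t) = 15 + 3*(t*y) = 15 + 3*t*y)
1007 + (z - (440 + Q(5*2, -16))) = 1007 + (-509 - (440 + (15 + 3*(-16)*(5*2)))) = 1007 + (-509 - (440 + (15 + 3*(-16)*10))) = 1007 + (-509 - (440 + (15 - 480))) = 1007 + (-509 - (440 - 465)) = 1007 + (-509 - 1*(-25)) = 1007 + (-509 + 25) = 1007 - 484 = 523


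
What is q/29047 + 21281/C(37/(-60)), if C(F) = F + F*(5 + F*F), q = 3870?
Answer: -133516939780890/24685680091 ≈ -5408.7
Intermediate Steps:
C(F) = F + F*(5 + F²)
q/29047 + 21281/C(37/(-60)) = 3870/29047 + 21281/(((37/(-60))*(6 + (37/(-60))²))) = 3870*(1/29047) + 21281/(((37*(-1/60))*(6 + (37*(-1/60))²))) = 3870/29047 + 21281/((-37*(6 + (-37/60)²)/60)) = 3870/29047 + 21281/((-37*(6 + 1369/3600)/60)) = 3870/29047 + 21281/((-37/60*22969/3600)) = 3870/29047 + 21281/(-849853/216000) = 3870/29047 + 21281*(-216000/849853) = 3870/29047 - 4596696000/849853 = -133516939780890/24685680091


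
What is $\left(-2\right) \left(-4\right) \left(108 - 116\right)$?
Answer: $-64$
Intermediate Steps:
$\left(-2\right) \left(-4\right) \left(108 - 116\right) = 8 \left(-8\right) = -64$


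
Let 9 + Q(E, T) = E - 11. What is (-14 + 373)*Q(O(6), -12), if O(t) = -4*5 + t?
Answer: -12206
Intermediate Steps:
O(t) = -20 + t
Q(E, T) = -20 + E (Q(E, T) = -9 + (E - 11) = -9 + (-11 + E) = -20 + E)
(-14 + 373)*Q(O(6), -12) = (-14 + 373)*(-20 + (-20 + 6)) = 359*(-20 - 14) = 359*(-34) = -12206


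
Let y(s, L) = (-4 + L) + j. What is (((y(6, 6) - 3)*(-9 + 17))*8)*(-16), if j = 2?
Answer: -1024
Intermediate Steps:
y(s, L) = -2 + L (y(s, L) = (-4 + L) + 2 = -2 + L)
(((y(6, 6) - 3)*(-9 + 17))*8)*(-16) = ((((-2 + 6) - 3)*(-9 + 17))*8)*(-16) = (((4 - 3)*8)*8)*(-16) = ((1*8)*8)*(-16) = (8*8)*(-16) = 64*(-16) = -1024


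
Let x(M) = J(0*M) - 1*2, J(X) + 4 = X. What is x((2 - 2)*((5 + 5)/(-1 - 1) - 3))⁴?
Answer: 1296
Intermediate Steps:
J(X) = -4 + X
x(M) = -6 (x(M) = (-4 + 0*M) - 1*2 = (-4 + 0) - 2 = -4 - 2 = -6)
x((2 - 2)*((5 + 5)/(-1 - 1) - 3))⁴ = (-6)⁴ = 1296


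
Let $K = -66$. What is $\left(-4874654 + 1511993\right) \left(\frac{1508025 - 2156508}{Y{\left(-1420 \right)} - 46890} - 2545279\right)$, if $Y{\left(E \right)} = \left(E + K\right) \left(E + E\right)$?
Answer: $\frac{35719331012897576913}{4173350} \approx 8.5589 \cdot 10^{12}$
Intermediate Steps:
$Y{\left(E \right)} = 2 E \left(-66 + E\right)$ ($Y{\left(E \right)} = \left(E - 66\right) \left(E + E\right) = \left(-66 + E\right) 2 E = 2 E \left(-66 + E\right)$)
$\left(-4874654 + 1511993\right) \left(\frac{1508025 - 2156508}{Y{\left(-1420 \right)} - 46890} - 2545279\right) = \left(-4874654 + 1511993\right) \left(\frac{1508025 - 2156508}{2 \left(-1420\right) \left(-66 - 1420\right) - 46890} - 2545279\right) = - 3362661 \left(- \frac{648483}{2 \left(-1420\right) \left(-1486\right) - 46890} - 2545279\right) = - 3362661 \left(- \frac{648483}{4220240 - 46890} - 2545279\right) = - 3362661 \left(- \frac{648483}{4173350} - 2545279\right) = \left(-3362661\right) \left(- \frac{10622340763133}{4173350}\right) = \frac{35719331012897576913}{4173350}$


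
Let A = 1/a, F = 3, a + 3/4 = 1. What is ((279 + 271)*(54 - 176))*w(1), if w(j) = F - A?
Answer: 67100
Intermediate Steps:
a = 1/4 (a = -3/4 + 1 = 1/4 ≈ 0.25000)
A = 4 (A = 1/(1/4) = 4)
w(j) = -1 (w(j) = 3 - 1*4 = 3 - 4 = -1)
((279 + 271)*(54 - 176))*w(1) = ((279 + 271)*(54 - 176))*(-1) = (550*(-122))*(-1) = -67100*(-1) = 67100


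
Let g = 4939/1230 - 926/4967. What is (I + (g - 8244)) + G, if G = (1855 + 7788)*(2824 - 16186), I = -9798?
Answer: -787306251480247/6109410 ≈ -1.2887e+8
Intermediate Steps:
G = -128849766 (G = 9643*(-13362) = -128849766)
g = 23393033/6109410 (g = 4939*(1/1230) - 926*1/4967 = 4939/1230 - 926/4967 = 23393033/6109410 ≈ 3.8290)
(I + (g - 8244)) + G = (-9798 + (23393033/6109410 - 8244)) - 128849766 = (-9798 - 50342583007/6109410) - 128849766 = -110202582187/6109410 - 128849766 = -787306251480247/6109410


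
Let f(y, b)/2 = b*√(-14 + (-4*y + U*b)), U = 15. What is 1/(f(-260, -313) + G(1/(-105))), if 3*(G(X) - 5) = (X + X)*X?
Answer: 5469844275/1572881815419224629 + 684816221250*I*√3669/1572881815419224629 ≈ 3.4776e-9 + 2.6373e-5*I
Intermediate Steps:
f(y, b) = 2*b*√(-14 - 4*y + 15*b) (f(y, b) = 2*(b*√(-14 + (-4*y + 15*b))) = 2*(b*√(-14 - 4*y + 15*b)) = 2*b*√(-14 - 4*y + 15*b))
G(X) = 5 + 2*X²/3 (G(X) = 5 + ((X + X)*X)/3 = 5 + ((2*X)*X)/3 = 5 + (2*X²)/3 = 5 + 2*X²/3)
1/(f(-260, -313) + G(1/(-105))) = 1/(2*(-313)*√(-14 - 4*(-260) + 15*(-313)) + (5 + 2*(1/(-105))²/3)) = 1/(2*(-313)*√(-14 + 1040 - 4695) + (5 + 2*(-1/105)²/3)) = 1/(2*(-313)*√(-3669) + (5 + (⅔)*(1/11025))) = 1/(2*(-313)*(I*√3669) + (5 + 2/33075)) = 1/(-626*I*√3669 + 165377/33075) = 1/(165377/33075 - 626*I*√3669)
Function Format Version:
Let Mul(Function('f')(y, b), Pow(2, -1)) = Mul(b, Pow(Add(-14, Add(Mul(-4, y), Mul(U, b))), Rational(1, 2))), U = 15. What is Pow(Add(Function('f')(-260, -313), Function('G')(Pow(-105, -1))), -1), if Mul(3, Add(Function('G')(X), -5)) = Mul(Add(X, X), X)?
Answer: Add(Rational(5469844275, 1572881815419224629), Mul(Rational(684816221250, 1572881815419224629), I, Pow(3669, Rational(1, 2)))) ≈ Add(3.4776e-9, Mul(2.6373e-5, I))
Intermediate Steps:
Function('f')(y, b) = Mul(2, b, Pow(Add(-14, Mul(-4, y), Mul(15, b)), Rational(1, 2))) (Function('f')(y, b) = Mul(2, Mul(b, Pow(Add(-14, Add(Mul(-4, y), Mul(15, b))), Rational(1, 2)))) = Mul(2, Mul(b, Pow(Add(-14, Mul(-4, y), Mul(15, b)), Rational(1, 2)))) = Mul(2, b, Pow(Add(-14, Mul(-4, y), Mul(15, b)), Rational(1, 2))))
Function('G')(X) = Add(5, Mul(Rational(2, 3), Pow(X, 2))) (Function('G')(X) = Add(5, Mul(Rational(1, 3), Mul(Add(X, X), X))) = Add(5, Mul(Rational(1, 3), Mul(Mul(2, X), X))) = Add(5, Mul(Rational(1, 3), Mul(2, Pow(X, 2)))) = Add(5, Mul(Rational(2, 3), Pow(X, 2))))
Pow(Add(Function('f')(-260, -313), Function('G')(Pow(-105, -1))), -1) = Pow(Add(Mul(2, -313, Pow(Add(-14, Mul(-4, -260), Mul(15, -313)), Rational(1, 2))), Add(5, Mul(Rational(2, 3), Pow(Pow(-105, -1), 2)))), -1) = Pow(Add(Mul(2, -313, Pow(Add(-14, 1040, -4695), Rational(1, 2))), Add(5, Mul(Rational(2, 3), Pow(Rational(-1, 105), 2)))), -1) = Pow(Add(Mul(2, -313, Pow(-3669, Rational(1, 2))), Add(5, Mul(Rational(2, 3), Rational(1, 11025)))), -1) = Pow(Add(Mul(2, -313, Mul(I, Pow(3669, Rational(1, 2)))), Add(5, Rational(2, 33075))), -1) = Pow(Add(Mul(-626, I, Pow(3669, Rational(1, 2))), Rational(165377, 33075)), -1) = Pow(Add(Rational(165377, 33075), Mul(-626, I, Pow(3669, Rational(1, 2)))), -1)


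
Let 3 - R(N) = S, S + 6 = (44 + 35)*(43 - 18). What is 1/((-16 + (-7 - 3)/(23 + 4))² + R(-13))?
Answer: -729/1237850 ≈ -0.00058892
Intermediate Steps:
S = 1969 (S = -6 + (44 + 35)*(43 - 18) = -6 + 79*25 = -6 + 1975 = 1969)
R(N) = -1966 (R(N) = 3 - 1*1969 = 3 - 1969 = -1966)
1/((-16 + (-7 - 3)/(23 + 4))² + R(-13)) = 1/((-16 + (-7 - 3)/(23 + 4))² - 1966) = 1/((-16 - 10/27)² - 1966) = 1/((-442/27)² - 1966) = 1/(195364/729 - 1966) = 1/(-1237850/729) = -729/1237850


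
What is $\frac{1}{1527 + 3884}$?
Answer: $\frac{1}{5411} \approx 0.00018481$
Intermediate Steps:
$\frac{1}{1527 + 3884} = \frac{1}{5411}$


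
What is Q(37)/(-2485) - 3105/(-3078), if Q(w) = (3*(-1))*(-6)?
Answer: 283723/283290 ≈ 1.0015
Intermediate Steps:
Q(w) = 18 (Q(w) = -3*(-6) = 18)
Q(37)/(-2485) - 3105/(-3078) = 18/(-2485) - 3105/(-3078) = 18*(-1/2485) - 3105*(-1/3078) = -18/2485 + 115/114 = 283723/283290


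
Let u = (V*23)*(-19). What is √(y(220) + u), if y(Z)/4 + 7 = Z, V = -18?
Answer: √8718 ≈ 93.370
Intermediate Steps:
y(Z) = -28 + 4*Z
u = 7866 (u = -18*23*(-19) = -414*(-19) = 7866)
√(y(220) + u) = √((-28 + 4*220) + 7866) = √((-28 + 880) + 7866) = √(852 + 7866) = √8718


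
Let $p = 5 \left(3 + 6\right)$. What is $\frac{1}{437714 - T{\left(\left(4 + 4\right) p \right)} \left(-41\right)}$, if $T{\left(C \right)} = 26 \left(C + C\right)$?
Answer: $\frac{1}{1205234} \approx 8.2971 \cdot 10^{-7}$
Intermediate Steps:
$p = 45$ ($p = 5 \cdot 9 = 45$)
$T{\left(C \right)} = 52 C$ ($T{\left(C \right)} = 26 \cdot 2 C = 52 C$)
$\frac{1}{437714 - T{\left(\left(4 + 4\right) p \right)} \left(-41\right)} = \frac{1}{437714 - 52 \left(4 + 4\right) 45 \left(-41\right)} = \frac{1}{437714 - 52 \cdot 8 \cdot 45 \left(-41\right)} = \frac{1}{437714 - 52 \cdot 360 \left(-41\right)} = \frac{1}{437714 - 18720 \left(-41\right)} = \frac{1}{437714 - -767520} = \frac{1}{437714 + 767520} = \frac{1}{1205234}$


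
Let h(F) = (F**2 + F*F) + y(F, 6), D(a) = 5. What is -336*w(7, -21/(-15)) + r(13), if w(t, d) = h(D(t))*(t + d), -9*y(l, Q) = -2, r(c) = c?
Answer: -708671/5 ≈ -1.4173e+5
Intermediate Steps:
y(l, Q) = 2/9 (y(l, Q) = -1/9*(-2) = 2/9)
h(F) = 2/9 + 2*F**2 (h(F) = (F**2 + F*F) + 2/9 = (F**2 + F**2) + 2/9 = 2*F**2 + 2/9 = 2/9 + 2*F**2)
w(t, d) = 452*d/9 + 452*t/9 (w(t, d) = (2/9 + 2*5**2)*(t + d) = (2/9 + 2*25)*(d + t) = (2/9 + 50)*(d + t) = 452*(d + t)/9 = 452*d/9 + 452*t/9)
-336*w(7, -21/(-15)) + r(13) = -336*(452*(-21/(-15))/9 + (452/9)*7) + 13 = -336*(452*(-21*(-1/15))/9 + 3164/9) + 13 = -336*((452/9)*(7/5) + 3164/9) + 13 = -336*(3164/45 + 3164/9) + 13 = -336*6328/15 + 13 = -708736/5 + 13 = -708671/5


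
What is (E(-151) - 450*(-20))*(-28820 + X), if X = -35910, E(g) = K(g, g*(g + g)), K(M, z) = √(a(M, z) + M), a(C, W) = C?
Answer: -582570000 - 64730*I*√302 ≈ -5.8257e+8 - 1.1249e+6*I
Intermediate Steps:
K(M, z) = √2*√M (K(M, z) = √(M + M) = √(2*M) = √2*√M)
E(g) = √2*√g
(E(-151) - 450*(-20))*(-28820 + X) = (√2*√(-151) - 450*(-20))*(-28820 - 35910) = (√2*(I*√151) + 9000)*(-64730) = (I*√302 + 9000)*(-64730) = (9000 + I*√302)*(-64730) = -582570000 - 64730*I*√302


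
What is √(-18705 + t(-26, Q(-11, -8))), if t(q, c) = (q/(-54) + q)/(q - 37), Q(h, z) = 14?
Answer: 2*I*√167036709/189 ≈ 136.76*I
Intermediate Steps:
t(q, c) = 53*q/(54*(-37 + q)) (t(q, c) = (q*(-1/54) + q)/(-37 + q) = (-q/54 + q)/(-37 + q) = (53*q/54)/(-37 + q) = 53*q/(54*(-37 + q)))
√(-18705 + t(-26, Q(-11, -8))) = √(-18705 + (53/54)*(-26)/(-37 - 26)) = √(-18705 + (53/54)*(-26)/(-63)) = √(-18705 + (53/54)*(-26)*(-1/63)) = √(-18705 + 689/1701) = √(-31816516/1701) = 2*I*√167036709/189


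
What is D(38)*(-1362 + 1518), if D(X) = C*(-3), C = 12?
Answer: -5616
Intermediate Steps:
D(X) = -36 (D(X) = 12*(-3) = -36)
D(38)*(-1362 + 1518) = -36*(-1362 + 1518) = -36*156 = -5616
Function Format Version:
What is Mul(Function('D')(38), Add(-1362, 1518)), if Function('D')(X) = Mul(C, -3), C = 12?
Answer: -5616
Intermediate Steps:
Function('D')(X) = -36 (Function('D')(X) = Mul(12, -3) = -36)
Mul(Function('D')(38), Add(-1362, 1518)) = Mul(-36, Add(-1362, 1518)) = Mul(-36, 156) = -5616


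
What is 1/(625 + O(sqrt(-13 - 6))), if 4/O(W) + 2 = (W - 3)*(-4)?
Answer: 63135/39465629 - 4*I*sqrt(19)/39465629 ≈ 0.0015997 - 4.4179e-7*I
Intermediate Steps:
O(W) = 4/(10 - 4*W) (O(W) = 4/(-2 + (W - 3)*(-4)) = 4/(-2 + (-3 + W)*(-4)) = 4/(-2 + (12 - 4*W)) = 4/(10 - 4*W))
1/(625 + O(sqrt(-13 - 6))) = 1/(625 - 2/(-5 + 2*sqrt(-13 - 6))) = 1/(625 - 2/(-5 + 2*sqrt(-19))) = 1/(625 - 2/(-5 + 2*(I*sqrt(19)))) = 1/(625 - 2/(-5 + 2*I*sqrt(19)))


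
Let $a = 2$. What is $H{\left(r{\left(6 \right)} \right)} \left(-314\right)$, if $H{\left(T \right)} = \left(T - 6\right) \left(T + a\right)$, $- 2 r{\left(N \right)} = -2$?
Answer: $4710$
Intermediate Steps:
$r{\left(N \right)} = 1$ ($r{\left(N \right)} = \left(- \frac{1}{2}\right) \left(-2\right) = 1$)
$H{\left(T \right)} = \left(-6 + T\right) \left(2 + T\right)$ ($H{\left(T \right)} = \left(T - 6\right) \left(T + 2\right) = \left(-6 + T\right) \left(2 + T\right)$)
$H{\left(r{\left(6 \right)} \right)} \left(-314\right) = \left(-12 + 1^{2} - 4\right) \left(-314\right) = \left(-12 + 1 - 4\right) \left(-314\right) = \left(-15\right) \left(-314\right) = 4710$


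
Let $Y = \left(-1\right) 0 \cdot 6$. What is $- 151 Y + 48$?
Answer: $48$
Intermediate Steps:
$Y = 0$ ($Y = 0 \cdot 6 = 0$)
$- 151 Y + 48 = \left(-151\right) 0 + 48 = 0 + 48 = 48$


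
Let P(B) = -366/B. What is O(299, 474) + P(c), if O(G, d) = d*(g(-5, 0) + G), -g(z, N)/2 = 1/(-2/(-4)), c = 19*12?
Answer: 5313479/38 ≈ 1.3983e+5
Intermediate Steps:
c = 228
g(z, N) = -4 (g(z, N) = -2/((-2/(-4))) = -2/((-2*(-¼))) = -2/½ = -2*2 = -4)
O(G, d) = d*(-4 + G)
O(299, 474) + P(c) = 474*(-4 + 299) - 366/228 = 474*295 - 366*1/228 = 139830 - 61/38 = 5313479/38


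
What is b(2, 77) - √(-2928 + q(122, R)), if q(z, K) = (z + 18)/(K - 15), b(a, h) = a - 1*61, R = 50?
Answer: -59 - 2*I*√731 ≈ -59.0 - 54.074*I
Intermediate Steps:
b(a, h) = -61 + a (b(a, h) = a - 61 = -61 + a)
q(z, K) = (18 + z)/(-15 + K)
b(2, 77) - √(-2928 + q(122, R)) = (-61 + 2) - √(-2928 + (18 + 122)/(-15 + 50)) = -59 - √(-2928 + 140/35) = -59 - √(-2928 + (1/35)*140) = -59 - √(-2928 + 4) = -59 - √(-2924) = -59 - 2*I*√731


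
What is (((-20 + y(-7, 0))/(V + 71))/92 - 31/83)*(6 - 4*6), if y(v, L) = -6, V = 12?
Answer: 12951/1909 ≈ 6.7842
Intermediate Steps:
(((-20 + y(-7, 0))/(V + 71))/92 - 31/83)*(6 - 4*6) = (((-20 - 6)/(12 + 71))/92 - 31/83)*(6 - 4*6) = (-26/83*(1/92) - 31*1/83)*(6 - 24) = (-26*1/83*(1/92) - 31/83)*(-18) = (-26/83*1/92 - 31/83)*(-18) = (-13/3818 - 31/83)*(-18) = -1439/3818*(-18) = 12951/1909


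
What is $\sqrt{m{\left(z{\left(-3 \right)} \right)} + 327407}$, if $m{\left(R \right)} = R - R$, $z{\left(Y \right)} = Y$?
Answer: $\sqrt{327407} \approx 572.2$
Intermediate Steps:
$m{\left(R \right)} = 0$
$\sqrt{m{\left(z{\left(-3 \right)} \right)} + 327407} = \sqrt{0 + 327407} = \sqrt{327407}$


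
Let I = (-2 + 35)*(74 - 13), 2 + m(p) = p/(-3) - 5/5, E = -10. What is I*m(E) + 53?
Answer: 724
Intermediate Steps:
m(p) = -3 - p/3 (m(p) = -2 + (p/(-3) - 5/5) = -2 + (p*(-⅓) - 5*⅕) = -2 + (-p/3 - 1) = -2 + (-1 - p/3) = -3 - p/3)
I = 2013 (I = 33*61 = 2013)
I*m(E) + 53 = 2013*(-3 - ⅓*(-10)) + 53 = 2013*(-3 + 10/3) + 53 = 2013*(⅓) + 53 = 671 + 53 = 724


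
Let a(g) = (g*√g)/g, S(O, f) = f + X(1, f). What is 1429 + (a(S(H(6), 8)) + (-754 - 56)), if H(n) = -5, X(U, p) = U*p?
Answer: 623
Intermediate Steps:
S(O, f) = 2*f (S(O, f) = f + 1*f = f + f = 2*f)
a(g) = √g (a(g) = g^(3/2)/g = √g)
1429 + (a(S(H(6), 8)) + (-754 - 56)) = 1429 + (√(2*8) + (-754 - 56)) = 1429 + (√16 - 810) = 1429 + (4 - 810) = 1429 - 806 = 623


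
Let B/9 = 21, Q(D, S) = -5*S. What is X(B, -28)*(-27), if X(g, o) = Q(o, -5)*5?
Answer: -3375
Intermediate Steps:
B = 189 (B = 9*21 = 189)
X(g, o) = 125 (X(g, o) = -5*(-5)*5 = 25*5 = 125)
X(B, -28)*(-27) = 125*(-27) = -3375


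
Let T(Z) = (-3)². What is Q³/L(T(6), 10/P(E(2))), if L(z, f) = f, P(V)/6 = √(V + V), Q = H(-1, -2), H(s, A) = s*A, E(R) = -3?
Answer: 24*I*√6/5 ≈ 11.758*I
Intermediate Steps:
H(s, A) = A*s
T(Z) = 9
Q = 2 (Q = -2*(-1) = 2)
P(V) = 6*√2*√V (P(V) = 6*√(V + V) = 6*√(2*V) = 6*(√2*√V) = 6*√2*√V)
Q³/L(T(6), 10/P(E(2))) = 2³/((10/((6*√2*√(-3))))) = 8/((10/((6*√2*(I*√3))))) = 8/((10/((6*I*√6)))) = 8/((10*(-I*√6/36))) = 8/((-5*I*√6/18)) = 8*(3*I*√6/5) = 24*I*√6/5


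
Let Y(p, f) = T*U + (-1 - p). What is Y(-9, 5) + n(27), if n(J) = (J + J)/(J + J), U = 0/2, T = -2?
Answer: 9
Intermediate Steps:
U = 0 (U = 0*(½) = 0)
n(J) = 1 (n(J) = (2*J)/((2*J)) = (2*J)*(1/(2*J)) = 1)
Y(p, f) = -1 - p (Y(p, f) = -2*0 + (-1 - p) = 0 + (-1 - p) = -1 - p)
Y(-9, 5) + n(27) = (-1 - 1*(-9)) + 1 = (-1 + 9) + 1 = 8 + 1 = 9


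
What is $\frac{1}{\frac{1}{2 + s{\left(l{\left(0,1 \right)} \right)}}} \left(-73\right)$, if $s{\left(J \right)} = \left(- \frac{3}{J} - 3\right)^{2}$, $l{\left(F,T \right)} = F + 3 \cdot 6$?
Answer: $- \frac{31609}{36} \approx -878.03$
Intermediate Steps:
$l{\left(F,T \right)} = 18 + F$ ($l{\left(F,T \right)} = F + 18 = 18 + F$)
$s{\left(J \right)} = \left(-3 - \frac{3}{J}\right)^{2}$
$\frac{1}{\frac{1}{2 + s{\left(l{\left(0,1 \right)} \right)}}} \left(-73\right) = \frac{1}{\frac{1}{2 + \frac{9 \left(1 + \left(18 + 0\right)\right)^{2}}{\left(18 + 0\right)^{2}}}} \left(-73\right) = \frac{1}{\frac{1}{2 + \frac{9 \left(1 + 18\right)^{2}}{324}}} \left(-73\right) = \frac{1}{\frac{1}{2 + 9 \cdot \frac{1}{324} \cdot 19^{2}}} \left(-73\right) = \frac{1}{\frac{1}{2 + 9 \cdot \frac{1}{324} \cdot 361}} \left(-73\right) = \frac{1}{\frac{1}{2 + \frac{361}{36}}} \left(-73\right) = \frac{1}{\frac{1}{\frac{433}{36}}} \left(-73\right) = \frac{1}{\frac{36}{433}} \left(-73\right) = \frac{433}{36} \left(-73\right) = - \frac{31609}{36}$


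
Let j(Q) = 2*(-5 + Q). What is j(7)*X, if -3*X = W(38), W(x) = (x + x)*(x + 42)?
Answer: -24320/3 ≈ -8106.7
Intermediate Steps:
j(Q) = -10 + 2*Q
W(x) = 2*x*(42 + x) (W(x) = (2*x)*(42 + x) = 2*x*(42 + x))
X = -6080/3 (X = -2*38*(42 + 38)/3 = -2*38*80/3 = -⅓*6080 = -6080/3 ≈ -2026.7)
j(7)*X = (-10 + 2*7)*(-6080/3) = (-10 + 14)*(-6080/3) = 4*(-6080/3) = -24320/3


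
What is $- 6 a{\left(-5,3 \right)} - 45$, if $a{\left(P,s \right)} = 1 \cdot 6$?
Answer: $-81$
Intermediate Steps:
$a{\left(P,s \right)} = 6$
$- 6 a{\left(-5,3 \right)} - 45 = \left(-6\right) 6 - 45 = -36 - 45 = -81$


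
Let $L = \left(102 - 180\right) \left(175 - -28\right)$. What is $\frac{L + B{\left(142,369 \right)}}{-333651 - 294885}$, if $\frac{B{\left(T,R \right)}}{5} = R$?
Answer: $\frac{4663}{209512} \approx 0.022256$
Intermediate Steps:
$L = -15834$ ($L = - 78 \left(175 + 28\right) = \left(-78\right) 203 = -15834$)
$B{\left(T,R \right)} = 5 R$
$\frac{L + B{\left(142,369 \right)}}{-333651 - 294885} = \frac{-15834 + 5 \cdot 369}{-333651 - 294885} = \frac{-15834 + 1845}{-628536} = \left(-13989\right) \left(- \frac{1}{628536}\right) = \frac{4663}{209512}$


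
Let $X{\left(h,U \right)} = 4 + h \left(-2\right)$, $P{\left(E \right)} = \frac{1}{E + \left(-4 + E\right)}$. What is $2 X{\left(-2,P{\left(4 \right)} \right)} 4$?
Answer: $64$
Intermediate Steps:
$P{\left(E \right)} = \frac{1}{-4 + 2 E}$
$X{\left(h,U \right)} = 4 - 2 h$
$2 X{\left(-2,P{\left(4 \right)} \right)} 4 = 2 \left(4 - -4\right) 4 = 2 \left(4 + 4\right) 4 = 2 \cdot 8 \cdot 4 = 16 \cdot 4 = 64$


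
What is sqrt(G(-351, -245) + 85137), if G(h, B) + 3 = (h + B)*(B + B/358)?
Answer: 2*sqrt(1854868526)/179 ≈ 481.21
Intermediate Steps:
G(h, B) = -3 + 359*B*(B + h)/358 (G(h, B) = -3 + (h + B)*(B + B/358) = -3 + (B + h)*(B + B*(1/358)) = -3 + (B + h)*(B + B/358) = -3 + (B + h)*(359*B/358) = -3 + 359*B*(B + h)/358)
sqrt(G(-351, -245) + 85137) = sqrt((-3 + (359/358)*(-245)**2 + (359/358)*(-245)*(-351)) + 85137) = sqrt((-3 + (359/358)*60025 + 30872205/358) + 85137) = sqrt((-3 + 21548975/358 + 30872205/358) + 85137) = sqrt(26210053/179 + 85137) = sqrt(41449576/179) = 2*sqrt(1854868526)/179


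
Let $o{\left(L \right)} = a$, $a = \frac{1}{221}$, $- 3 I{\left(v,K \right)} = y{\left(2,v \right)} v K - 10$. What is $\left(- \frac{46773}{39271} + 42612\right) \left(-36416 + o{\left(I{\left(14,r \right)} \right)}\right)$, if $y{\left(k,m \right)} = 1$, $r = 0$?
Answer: $- \frac{13467165578801865}{8678891} \approx -1.5517 \cdot 10^{9}$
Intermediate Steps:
$I{\left(v,K \right)} = \frac{10}{3} - \frac{K v}{3}$ ($I{\left(v,K \right)} = - \frac{1 v K - 10}{3} = - \frac{v K - 10}{3} = - \frac{K v - 10}{3} = - \frac{-10 + K v}{3} = \frac{10}{3} - \frac{K v}{3}$)
$a = \frac{1}{221} \approx 0.0045249$
$o{\left(L \right)} = \frac{1}{221}$
$\left(- \frac{46773}{39271} + 42612\right) \left(-36416 + o{\left(I{\left(14,r \right)} \right)}\right) = \left(- \frac{46773}{39271} + 42612\right) \left(-36416 + \frac{1}{221}\right) = \left(\left(-46773\right) \frac{1}{39271} + 42612\right) \left(- \frac{8047935}{221}\right) = \left(- \frac{46773}{39271} + 42612\right) \left(- \frac{8047935}{221}\right) = \frac{1673369079}{39271} \left(- \frac{8047935}{221}\right) = - \frac{13467165578801865}{8678891}$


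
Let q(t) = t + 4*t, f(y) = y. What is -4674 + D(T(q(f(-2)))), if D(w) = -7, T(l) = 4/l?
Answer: -4681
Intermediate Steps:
q(t) = 5*t
-4674 + D(T(q(f(-2)))) = -4674 - 7 = -4681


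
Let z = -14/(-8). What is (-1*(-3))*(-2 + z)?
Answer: -3/4 ≈ -0.75000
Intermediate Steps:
z = 7/4 (z = -14*(-1/8) = 7/4 ≈ 1.7500)
(-1*(-3))*(-2 + z) = (-1*(-3))*(-2 + 7/4) = 3*(-1/4) = -3/4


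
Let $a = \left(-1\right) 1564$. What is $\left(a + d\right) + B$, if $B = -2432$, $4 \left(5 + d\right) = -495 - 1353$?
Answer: $-4463$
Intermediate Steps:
$d = -467$ ($d = -5 + \frac{-495 - 1353}{4} = -5 + \frac{1}{4} \left(-1848\right) = -5 - 462 = -467$)
$a = -1564$
$\left(a + d\right) + B = \left(-1564 - 467\right) - 2432 = -2031 - 2432 = -4463$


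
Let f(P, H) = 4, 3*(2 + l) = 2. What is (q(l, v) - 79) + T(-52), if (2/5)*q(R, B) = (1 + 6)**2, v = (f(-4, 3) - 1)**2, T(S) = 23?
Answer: 133/2 ≈ 66.500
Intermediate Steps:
l = -4/3 (l = -2 + (1/3)*2 = -2 + 2/3 = -4/3 ≈ -1.3333)
v = 9 (v = (4 - 1)**2 = 3**2 = 9)
q(R, B) = 245/2 (q(R, B) = 5*(1 + 6)**2/2 = (5/2)*7**2 = (5/2)*49 = 245/2)
(q(l, v) - 79) + T(-52) = (245/2 - 79) + 23 = 87/2 + 23 = 133/2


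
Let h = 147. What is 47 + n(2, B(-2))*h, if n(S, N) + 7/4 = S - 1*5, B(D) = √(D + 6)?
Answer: -2605/4 ≈ -651.25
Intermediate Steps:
B(D) = √(6 + D)
n(S, N) = -27/4 + S (n(S, N) = -7/4 + (S - 1*5) = -7/4 + (S - 5) = -7/4 + (-5 + S) = -27/4 + S)
47 + n(2, B(-2))*h = 47 + (-27/4 + 2)*147 = 47 - 19/4*147 = 47 - 2793/4 = -2605/4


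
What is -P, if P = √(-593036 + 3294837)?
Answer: -√2701801 ≈ -1643.7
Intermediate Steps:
P = √2701801 ≈ 1643.7
-P = -√2701801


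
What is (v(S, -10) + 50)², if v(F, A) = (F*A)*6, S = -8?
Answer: 280900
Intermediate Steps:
v(F, A) = 6*A*F (v(F, A) = (A*F)*6 = 6*A*F)
(v(S, -10) + 50)² = (6*(-10)*(-8) + 50)² = (480 + 50)² = 530² = 280900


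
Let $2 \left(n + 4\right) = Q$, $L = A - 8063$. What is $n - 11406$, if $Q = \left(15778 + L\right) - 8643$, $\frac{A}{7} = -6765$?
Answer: $- \frac{71103}{2} \approx -35552.0$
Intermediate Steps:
$A = -47355$ ($A = 7 \left(-6765\right) = -47355$)
$L = -55418$ ($L = -47355 - 8063 = -55418$)
$Q = -48283$ ($Q = \left(15778 - 55418\right) - 8643 = -39640 - 8643 = -48283$)
$n = - \frac{48291}{2}$ ($n = -4 + \frac{1}{2} \left(-48283\right) = -4 - \frac{48283}{2} = - \frac{48291}{2} \approx -24146.0$)
$n - 11406 = - \frac{48291}{2} - 11406 = - \frac{71103}{2}$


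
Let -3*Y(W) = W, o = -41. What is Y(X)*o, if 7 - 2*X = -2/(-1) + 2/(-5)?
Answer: 369/10 ≈ 36.900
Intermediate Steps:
X = 27/10 (X = 7/2 - (-2/(-1) + 2/(-5))/2 = 7/2 - (-2*(-1) + 2*(-1/5))/2 = 7/2 - (2 - 2/5)/2 = 7/2 - 1/2*8/5 = 7/2 - 4/5 = 27/10 ≈ 2.7000)
Y(W) = -W/3
Y(X)*o = -1/3*27/10*(-41) = -9/10*(-41) = 369/10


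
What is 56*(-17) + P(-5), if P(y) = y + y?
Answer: -962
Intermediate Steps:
P(y) = 2*y
56*(-17) + P(-5) = 56*(-17) + 2*(-5) = -952 - 10 = -962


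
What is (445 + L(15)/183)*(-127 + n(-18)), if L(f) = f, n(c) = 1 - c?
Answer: -2932200/61 ≈ -48069.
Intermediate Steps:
(445 + L(15)/183)*(-127 + n(-18)) = (445 + 15/183)*(-127 + (1 - 1*(-18))) = (445 + 15*(1/183))*(-127 + (1 + 18)) = (445 + 5/61)*(-127 + 19) = (27150/61)*(-108) = -2932200/61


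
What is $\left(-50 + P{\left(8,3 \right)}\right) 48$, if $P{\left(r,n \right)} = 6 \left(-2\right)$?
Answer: $-2976$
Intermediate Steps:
$P{\left(r,n \right)} = -12$
$\left(-50 + P{\left(8,3 \right)}\right) 48 = \left(-50 - 12\right) 48 = \left(-62\right) 48 = -2976$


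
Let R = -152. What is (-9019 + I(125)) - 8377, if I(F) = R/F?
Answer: -2174652/125 ≈ -17397.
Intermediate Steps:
I(F) = -152/F
(-9019 + I(125)) - 8377 = (-9019 - 152/125) - 8377 = -1127527/125 - 8377 = -2174652/125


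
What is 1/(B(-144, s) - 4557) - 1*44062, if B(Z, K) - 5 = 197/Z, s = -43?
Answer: -28890792614/655685 ≈ -44062.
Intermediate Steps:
B(Z, K) = 5 + 197/Z
1/(B(-144, s) - 4557) - 1*44062 = 1/((5 + 197/(-144)) - 4557) - 1*44062 = 1/((5 + 197*(-1/144)) - 4557) - 44062 = 1/((5 - 197/144) - 4557) - 44062 = 1/(523/144 - 4557) - 44062 = 1/(-655685/144) - 44062 = -144/655685 - 44062 = -28890792614/655685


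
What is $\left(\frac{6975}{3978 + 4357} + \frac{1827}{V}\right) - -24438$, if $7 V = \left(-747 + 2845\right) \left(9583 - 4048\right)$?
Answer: $\frac{52565009934877}{2150880090} \approx 24439.0$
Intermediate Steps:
$V = \frac{11612430}{7}$ ($V = \frac{\left(-747 + 2845\right) \left(9583 - 4048\right)}{7} = \frac{2098 \cdot 5535}{7} = \frac{1}{7} \cdot 11612430 = \frac{11612430}{7} \approx 1.6589 \cdot 10^{6}$)
$\left(\frac{6975}{3978 + 4357} + \frac{1827}{V}\right) - -24438 = \left(\frac{6975}{3978 + 4357} + \frac{1827}{\frac{11612430}{7}}\right) - -24438 = \left(\frac{6975}{8335} + 1827 \cdot \frac{7}{11612430}\right) + 24438 = \left(6975 \cdot \frac{1}{8335} + \frac{1421}{1290270}\right) + 24438 = \left(\frac{1395}{1667} + \frac{1421}{1290270}\right) + 24438 = \frac{1802295457}{2150880090} + 24438 = \frac{52565009934877}{2150880090}$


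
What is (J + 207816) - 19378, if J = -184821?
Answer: 3617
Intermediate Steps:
(J + 207816) - 19378 = (-184821 + 207816) - 19378 = 22995 - 19378 = 3617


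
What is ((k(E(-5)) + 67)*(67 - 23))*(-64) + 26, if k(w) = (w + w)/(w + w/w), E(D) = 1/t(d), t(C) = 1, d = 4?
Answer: -191462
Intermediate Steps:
E(D) = 1 (E(D) = 1/1 = 1)
k(w) = 2*w/(1 + w) (k(w) = (2*w)/(w + 1) = (2*w)/(1 + w) = 2*w/(1 + w))
((k(E(-5)) + 67)*(67 - 23))*(-64) + 26 = ((2*1/(1 + 1) + 67)*(67 - 23))*(-64) + 26 = ((2*1/2 + 67)*44)*(-64) + 26 = ((2*1*(½) + 67)*44)*(-64) + 26 = ((1 + 67)*44)*(-64) + 26 = (68*44)*(-64) + 26 = 2992*(-64) + 26 = -191488 + 26 = -191462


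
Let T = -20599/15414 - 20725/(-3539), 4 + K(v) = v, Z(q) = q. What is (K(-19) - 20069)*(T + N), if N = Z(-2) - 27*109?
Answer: 1611414813545326/27275073 ≈ 5.9080e+7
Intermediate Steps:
K(v) = -4 + v
T = 246555289/54550146 (T = -20599*1/15414 - 20725*(-1/3539) = -20599/15414 + 20725/3539 = 246555289/54550146 ≈ 4.5198)
N = -2945 (N = -2 - 27*109 = -2 - 2943 = -2945)
(K(-19) - 20069)*(T + N) = ((-4 - 19) - 20069)*(246555289/54550146 - 2945) = (-23 - 20069)*(-160403624681/54550146) = -20092*(-160403624681/54550146) = 1611414813545326/27275073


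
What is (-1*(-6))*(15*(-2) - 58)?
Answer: -528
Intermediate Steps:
(-1*(-6))*(15*(-2) - 58) = 6*(-30 - 58) = 6*(-88) = -528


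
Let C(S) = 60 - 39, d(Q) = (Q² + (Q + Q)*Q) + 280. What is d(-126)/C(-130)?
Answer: 6844/3 ≈ 2281.3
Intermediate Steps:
d(Q) = 280 + 3*Q² (d(Q) = (Q² + (2*Q)*Q) + 280 = (Q² + 2*Q²) + 280 = 3*Q² + 280 = 280 + 3*Q²)
C(S) = 21
d(-126)/C(-130) = (280 + 3*(-126)²)/21 = (280 + 3*15876)*(1/21) = (280 + 47628)*(1/21) = 47908*(1/21) = 6844/3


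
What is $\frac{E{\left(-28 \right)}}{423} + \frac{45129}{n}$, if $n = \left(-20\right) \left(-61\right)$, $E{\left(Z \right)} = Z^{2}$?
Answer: $\frac{20046047}{516060} \approx 38.844$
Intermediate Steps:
$n = 1220$
$\frac{E{\left(-28 \right)}}{423} + \frac{45129}{n} = \frac{\left(-28\right)^{2}}{423} + \frac{45129}{1220} = 784 \cdot \frac{1}{423} + 45129 \cdot \frac{1}{1220} = \frac{784}{423} + \frac{45129}{1220} = \frac{20046047}{516060}$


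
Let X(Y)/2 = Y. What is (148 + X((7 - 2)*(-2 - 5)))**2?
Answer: 6084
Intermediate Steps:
X(Y) = 2*Y
(148 + X((7 - 2)*(-2 - 5)))**2 = (148 + 2*((7 - 2)*(-2 - 5)))**2 = (148 + 2*(5*(-7)))**2 = (148 + 2*(-35))**2 = (148 - 70)**2 = 78**2 = 6084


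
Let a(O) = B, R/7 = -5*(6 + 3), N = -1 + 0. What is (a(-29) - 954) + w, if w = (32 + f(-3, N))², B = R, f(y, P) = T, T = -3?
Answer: -428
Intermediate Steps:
N = -1
R = -315 (R = 7*(-5*(6 + 3)) = 7*(-5*9) = 7*(-45) = -315)
f(y, P) = -3
B = -315
a(O) = -315
w = 841 (w = (32 - 3)² = 29² = 841)
(a(-29) - 954) + w = (-315 - 954) + 841 = -1269 + 841 = -428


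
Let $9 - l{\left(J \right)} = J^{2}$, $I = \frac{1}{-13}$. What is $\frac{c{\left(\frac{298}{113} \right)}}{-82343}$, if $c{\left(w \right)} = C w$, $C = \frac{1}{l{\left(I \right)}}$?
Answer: $- \frac{25181}{7071616840} \approx -3.5609 \cdot 10^{-6}$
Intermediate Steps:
$I = - \frac{1}{13} \approx -0.076923$
$l{\left(J \right)} = 9 - J^{2}$
$C = \frac{169}{1520}$ ($C = \frac{1}{9 - \left(- \frac{1}{13}\right)^{2}} = \frac{1}{9 - \frac{1}{169}} = \frac{1}{\frac{1520}{169}} = \frac{169}{1520} \approx 0.11118$)
$c{\left(w \right)} = \frac{169 w}{1520}$
$\frac{c{\left(\frac{298}{113} \right)}}{-82343} = \frac{\frac{169}{1520} \cdot \frac{298}{113}}{-82343} = \frac{169 \cdot 298 \cdot \frac{1}{113}}{1520} \left(- \frac{1}{82343}\right) = \frac{169}{1520} \cdot \frac{298}{113} \left(- \frac{1}{82343}\right) = \frac{25181}{85880} \left(- \frac{1}{82343}\right) = - \frac{25181}{7071616840}$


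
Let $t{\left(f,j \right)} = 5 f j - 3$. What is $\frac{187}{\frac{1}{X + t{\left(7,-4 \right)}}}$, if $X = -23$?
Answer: $-31042$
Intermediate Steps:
$t{\left(f,j \right)} = -3 + 5 f j$ ($t{\left(f,j \right)} = 5 f j - 3 = -3 + 5 f j$)
$\frac{187}{\frac{1}{X + t{\left(7,-4 \right)}}} = \frac{187}{\frac{1}{-23 + \left(-3 + 5 \cdot 7 \left(-4\right)\right)}} = \frac{187}{\frac{1}{-23 - 143}} = \frac{187}{\frac{1}{-166}} = \frac{187}{- \frac{1}{166}} = 187 \left(-166\right) = -31042$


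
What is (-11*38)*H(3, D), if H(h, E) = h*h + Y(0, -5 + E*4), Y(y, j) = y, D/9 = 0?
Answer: -3762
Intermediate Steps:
D = 0 (D = 9*0 = 0)
H(h, E) = h**2 (H(h, E) = h*h + 0 = h**2 + 0 = h**2)
(-11*38)*H(3, D) = -11*38*3**2 = -418*9 = -3762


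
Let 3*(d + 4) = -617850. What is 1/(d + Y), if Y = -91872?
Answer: -1/297826 ≈ -3.3577e-6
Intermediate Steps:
d = -205954 (d = -4 + (⅓)*(-617850) = -4 - 205950 = -205954)
1/(d + Y) = 1/(-205954 - 91872) = 1/(-297826) = -1/297826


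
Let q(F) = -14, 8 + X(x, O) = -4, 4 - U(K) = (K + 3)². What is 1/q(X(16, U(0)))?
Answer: -1/14 ≈ -0.071429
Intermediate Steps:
U(K) = 4 - (3 + K)² (U(K) = 4 - (K + 3)² = 4 - (3 + K)²)
X(x, O) = -12 (X(x, O) = -8 - 4 = -12)
1/q(X(16, U(0))) = 1/(-14) = -1/14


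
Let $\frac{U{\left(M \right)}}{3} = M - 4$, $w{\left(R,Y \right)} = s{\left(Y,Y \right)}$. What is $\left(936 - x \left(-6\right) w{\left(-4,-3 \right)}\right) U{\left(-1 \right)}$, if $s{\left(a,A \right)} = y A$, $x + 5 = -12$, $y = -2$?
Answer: $-4860$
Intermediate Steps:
$x = -17$ ($x = -5 - 12 = -17$)
$s{\left(a,A \right)} = - 2 A$
$w{\left(R,Y \right)} = - 2 Y$
$U{\left(M \right)} = -12 + 3 M$ ($U{\left(M \right)} = 3 \left(M - 4\right) = 3 \left(-4 + M\right) = -12 + 3 M$)
$\left(936 - x \left(-6\right) w{\left(-4,-3 \right)}\right) U{\left(-1 \right)} = \left(936 - \left(-17\right) \left(-6\right) \left(\left(-2\right) \left(-3\right)\right)\right) \left(-12 + 3 \left(-1\right)\right) = \left(936 - 102 \cdot 6\right) \left(-12 - 3\right) = \left(936 - 612\right) \left(-15\right) = 324 \left(-15\right) = -4860$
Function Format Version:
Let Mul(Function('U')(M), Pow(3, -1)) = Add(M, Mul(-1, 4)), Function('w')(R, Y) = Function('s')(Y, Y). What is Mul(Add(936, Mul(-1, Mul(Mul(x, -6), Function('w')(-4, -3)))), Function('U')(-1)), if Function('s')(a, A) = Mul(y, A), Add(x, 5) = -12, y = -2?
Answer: -4860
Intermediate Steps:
x = -17 (x = Add(-5, -12) = -17)
Function('s')(a, A) = Mul(-2, A)
Function('w')(R, Y) = Mul(-2, Y)
Function('U')(M) = Add(-12, Mul(3, M)) (Function('U')(M) = Mul(3, Add(M, Mul(-1, 4))) = Mul(3, Add(M, -4)) = Mul(3, Add(-4, M)) = Add(-12, Mul(3, M)))
Mul(Add(936, Mul(-1, Mul(Mul(x, -6), Function('w')(-4, -3)))), Function('U')(-1)) = Mul(Add(936, Mul(-1, Mul(Mul(-17, -6), Mul(-2, -3)))), Add(-12, Mul(3, -1))) = Mul(Add(936, Mul(-1, Mul(102, 6))), Add(-12, -3)) = Mul(Add(936, Mul(-1, 612)), -15) = Mul(Add(936, -612), -15) = Mul(324, -15) = -4860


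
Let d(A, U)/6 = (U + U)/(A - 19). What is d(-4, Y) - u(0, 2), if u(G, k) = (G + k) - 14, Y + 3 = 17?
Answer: 108/23 ≈ 4.6956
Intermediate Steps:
Y = 14 (Y = -3 + 17 = 14)
u(G, k) = -14 + G + k
d(A, U) = 12*U/(-19 + A) (d(A, U) = 6*((U + U)/(A - 19)) = 6*((2*U)/(-19 + A)) = 6*(2*U/(-19 + A)) = 12*U/(-19 + A))
d(-4, Y) - u(0, 2) = 12*14/(-19 - 4) - (-14 + 0 + 2) = 12*14/(-23) - 1*(-12) = 12*14*(-1/23) + 12 = -168/23 + 12 = 108/23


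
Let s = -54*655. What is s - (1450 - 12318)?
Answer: -24502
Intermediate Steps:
s = -35370
s - (1450 - 12318) = -35370 - (1450 - 12318) = -35370 - 1*(-10868) = -35370 + 10868 = -24502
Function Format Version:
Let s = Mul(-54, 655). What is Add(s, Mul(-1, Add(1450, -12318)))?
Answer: -24502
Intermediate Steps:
s = -35370
Add(s, Mul(-1, Add(1450, -12318))) = Add(-35370, Mul(-1, Add(1450, -12318))) = Add(-35370, Mul(-1, -10868)) = Add(-35370, 10868) = -24502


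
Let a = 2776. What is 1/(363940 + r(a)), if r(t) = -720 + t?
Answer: 1/365996 ≈ 2.7323e-6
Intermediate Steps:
1/(363940 + r(a)) = 1/(363940 + (-720 + 2776)) = 1/(363940 + 2056) = 1/365996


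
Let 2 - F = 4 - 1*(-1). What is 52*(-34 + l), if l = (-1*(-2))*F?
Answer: -2080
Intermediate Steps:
F = -3 (F = 2 - (4 - 1*(-1)) = 2 - (4 + 1) = 2 - 1*5 = 2 - 5 = -3)
l = -6 (l = -1*(-2)*(-3) = 2*(-3) = -6)
52*(-34 + l) = 52*(-34 - 6) = 52*(-40) = -2080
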